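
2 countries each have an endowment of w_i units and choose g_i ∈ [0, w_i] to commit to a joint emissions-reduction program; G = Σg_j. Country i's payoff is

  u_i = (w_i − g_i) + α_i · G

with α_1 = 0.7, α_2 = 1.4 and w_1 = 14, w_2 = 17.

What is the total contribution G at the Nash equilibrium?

17

∂u_i/∂g_i = α_i − 1, so country i contributes w_i if α_i > 1, else 0.
α_i > 1 for i ∈ {2}; NE contributions (0, 17), G = 17.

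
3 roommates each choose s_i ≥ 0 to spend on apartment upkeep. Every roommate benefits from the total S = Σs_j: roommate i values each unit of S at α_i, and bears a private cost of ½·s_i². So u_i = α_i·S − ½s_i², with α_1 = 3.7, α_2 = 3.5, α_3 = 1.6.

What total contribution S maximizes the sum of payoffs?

Planner FOC: ∂(Σu_j)/∂s_i = (Σα_j) − s_i = 0, so s_i^SO = Σα_j = 8.8 for every i; S^SO = 26.4.

26.4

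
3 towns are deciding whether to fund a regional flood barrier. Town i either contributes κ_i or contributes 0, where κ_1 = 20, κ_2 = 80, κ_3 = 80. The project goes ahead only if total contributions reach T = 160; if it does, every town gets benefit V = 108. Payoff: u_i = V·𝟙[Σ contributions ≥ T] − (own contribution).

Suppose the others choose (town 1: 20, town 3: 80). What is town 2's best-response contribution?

80

Others' total = 100. Contributing 80 brings total to 180 ≥ 160: gain V − κ_2 = 28.
Best response: 80.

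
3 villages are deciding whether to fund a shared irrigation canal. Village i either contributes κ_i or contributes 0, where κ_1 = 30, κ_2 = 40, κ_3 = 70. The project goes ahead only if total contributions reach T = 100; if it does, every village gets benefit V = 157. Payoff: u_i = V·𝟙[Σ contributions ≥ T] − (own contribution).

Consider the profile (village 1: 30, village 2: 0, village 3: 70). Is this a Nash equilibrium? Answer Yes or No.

Total = 100 ≥ 100: provided.
Village 1 (pledges 30, payoff 127): dropping to 0 → total 70, payoff 0. No gain.
Village 2 (pledges 0, payoff 157): pledging 40 → total 140, payoff 117. No gain.
Village 3 (pledges 70, payoff 87): dropping to 0 → total 30, payoff 0. No gain.

Yes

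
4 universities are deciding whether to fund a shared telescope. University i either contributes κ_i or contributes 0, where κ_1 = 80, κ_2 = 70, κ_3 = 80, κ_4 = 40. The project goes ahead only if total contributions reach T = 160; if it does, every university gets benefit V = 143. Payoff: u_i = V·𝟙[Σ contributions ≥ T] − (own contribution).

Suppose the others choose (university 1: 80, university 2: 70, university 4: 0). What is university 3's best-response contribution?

Others' total = 150. Contributing 80 brings total to 230 ≥ 160: gain V − κ_3 = 63.
Best response: 80.

80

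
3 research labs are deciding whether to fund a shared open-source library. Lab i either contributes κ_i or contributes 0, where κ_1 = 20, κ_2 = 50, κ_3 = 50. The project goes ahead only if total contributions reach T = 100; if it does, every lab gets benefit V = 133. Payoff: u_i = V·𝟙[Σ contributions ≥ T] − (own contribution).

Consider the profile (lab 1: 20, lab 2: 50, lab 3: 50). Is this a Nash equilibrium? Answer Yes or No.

No

Total = 120 ≥ 100: provided.
Lab 1 (pledges 20, payoff 113): dropping to 0 → total 100, payoff 133. Profitable deviation.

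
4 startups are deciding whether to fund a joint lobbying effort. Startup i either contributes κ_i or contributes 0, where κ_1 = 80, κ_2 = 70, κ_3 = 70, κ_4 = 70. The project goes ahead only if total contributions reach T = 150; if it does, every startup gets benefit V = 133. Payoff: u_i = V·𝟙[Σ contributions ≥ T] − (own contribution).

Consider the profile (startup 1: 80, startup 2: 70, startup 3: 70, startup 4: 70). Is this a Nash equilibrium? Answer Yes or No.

No

Total = 290 ≥ 150: provided.
Startup 1 (pledges 80, payoff 53): dropping to 0 → total 210, payoff 133. Profitable deviation.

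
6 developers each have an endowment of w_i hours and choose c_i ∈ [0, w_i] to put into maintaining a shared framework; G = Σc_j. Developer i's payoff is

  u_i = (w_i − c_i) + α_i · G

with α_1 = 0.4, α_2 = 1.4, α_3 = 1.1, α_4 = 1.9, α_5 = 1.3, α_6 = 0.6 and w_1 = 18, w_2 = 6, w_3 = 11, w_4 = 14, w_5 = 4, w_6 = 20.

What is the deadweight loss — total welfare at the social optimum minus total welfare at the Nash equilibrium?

216.6

∂u_i/∂c_i = α_i − 1, so developer i contributes w_i if α_i > 1, else 0.
α_i > 1 for i ∈ {2, 3, 4, 5}; NE contributions (0, 6, 11, 14, 4, 0), G = 35.
W^NE = Σw_i − G^NE + (Σα_i)·G^NE = 73 + 5.7·35 = 272.5.
Planner: ∂(Σu_j)/∂c_i = Σα_j − 1 = 5.7 > 0, so everyone contributes w_i; G^SO = 73, W^SO = 73 + 5.7·73 = 489.1.
Deadweight loss = 216.6.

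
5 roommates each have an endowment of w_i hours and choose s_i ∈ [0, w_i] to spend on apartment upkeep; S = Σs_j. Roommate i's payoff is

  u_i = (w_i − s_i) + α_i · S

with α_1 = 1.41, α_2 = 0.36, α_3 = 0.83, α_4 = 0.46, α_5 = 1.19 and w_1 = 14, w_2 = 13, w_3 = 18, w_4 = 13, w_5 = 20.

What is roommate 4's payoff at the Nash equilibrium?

∂u_i/∂s_i = α_i − 1, so roommate i contributes w_i if α_i > 1, else 0.
α_i > 1 for i ∈ {1, 5}; NE contributions (14, 0, 0, 0, 20), S = 34.
u_4 = (13 − 0) + 0.46·34 = 28.64.

28.64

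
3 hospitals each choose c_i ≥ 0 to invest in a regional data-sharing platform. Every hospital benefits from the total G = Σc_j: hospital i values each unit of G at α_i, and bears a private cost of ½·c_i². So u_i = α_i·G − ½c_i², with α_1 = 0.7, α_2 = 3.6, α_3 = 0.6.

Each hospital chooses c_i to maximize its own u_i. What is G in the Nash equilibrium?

Hospital i's FOC: ∂u_i/∂c_i = α_i − c_i = 0, so c_i* = α_i.
NE contributions = (0.7, 3.6, 0.6); G = 4.9.

4.9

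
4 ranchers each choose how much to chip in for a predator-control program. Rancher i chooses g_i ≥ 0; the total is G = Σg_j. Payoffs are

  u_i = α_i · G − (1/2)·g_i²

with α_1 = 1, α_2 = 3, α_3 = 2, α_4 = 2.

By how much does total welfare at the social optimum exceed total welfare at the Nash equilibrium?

73

Rancher i's FOC: ∂u_i/∂g_i = α_i − g_i = 0, so g_i* = α_i.
NE contributions = (1, 3, 2, 2); G = 8.
W^NE = (Σα)·G − ½Σα_i² = 8² − ½·18 = 55.
Planner sets g_i = Σα_j = 8 for every i, so G^SO = 4·8 = 32.
W^SO = (Σα)·G^SO − ½·4·(Σα)² = (4/2)·8² = 128.
Deadweight loss = W^SO − W^NE = 73.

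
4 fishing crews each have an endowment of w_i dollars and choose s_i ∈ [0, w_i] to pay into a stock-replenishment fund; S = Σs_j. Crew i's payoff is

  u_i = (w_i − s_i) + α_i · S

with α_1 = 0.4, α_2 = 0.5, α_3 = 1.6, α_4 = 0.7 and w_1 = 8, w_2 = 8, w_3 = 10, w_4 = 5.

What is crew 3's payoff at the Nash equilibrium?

16

∂u_i/∂s_i = α_i − 1, so crew i contributes w_i if α_i > 1, else 0.
α_i > 1 for i ∈ {3}; NE contributions (0, 0, 10, 0), S = 10.
u_3 = (10 − 10) + 1.6·10 = 16.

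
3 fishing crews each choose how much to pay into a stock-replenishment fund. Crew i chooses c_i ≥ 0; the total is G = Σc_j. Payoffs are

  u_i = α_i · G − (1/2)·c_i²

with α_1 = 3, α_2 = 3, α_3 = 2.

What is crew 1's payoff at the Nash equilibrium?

19.5

Crew i's FOC: ∂u_i/∂c_i = α_i − c_i = 0, so c_i* = α_i.
NE contributions = (3, 3, 2); G = 8.
u_1 = α_1·G − ½·(c_1)² = 3·8 − ½·3² = 19.5.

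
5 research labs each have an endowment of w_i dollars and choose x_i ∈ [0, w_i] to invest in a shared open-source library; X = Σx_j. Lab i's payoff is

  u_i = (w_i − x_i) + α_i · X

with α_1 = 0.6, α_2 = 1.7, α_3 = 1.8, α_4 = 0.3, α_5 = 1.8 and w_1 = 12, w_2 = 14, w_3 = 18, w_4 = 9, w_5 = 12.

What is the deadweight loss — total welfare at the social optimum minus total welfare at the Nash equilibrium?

109.2

∂u_i/∂x_i = α_i − 1, so lab i contributes w_i if α_i > 1, else 0.
α_i > 1 for i ∈ {2, 3, 5}; NE contributions (0, 14, 18, 0, 12), X = 44.
W^NE = Σw_i − X^NE + (Σα_i)·X^NE = 65 + 5.2·44 = 293.8.
Planner: ∂(Σu_j)/∂x_i = Σα_j − 1 = 5.2 > 0, so everyone contributes w_i; X^SO = 65, W^SO = 65 + 5.2·65 = 403.
Deadweight loss = 109.2.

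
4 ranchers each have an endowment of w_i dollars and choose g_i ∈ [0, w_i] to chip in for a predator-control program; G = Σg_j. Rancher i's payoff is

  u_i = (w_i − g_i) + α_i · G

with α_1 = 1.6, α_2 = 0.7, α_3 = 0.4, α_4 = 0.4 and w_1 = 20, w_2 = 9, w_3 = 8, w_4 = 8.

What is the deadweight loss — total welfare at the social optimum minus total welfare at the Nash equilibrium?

52.5

∂u_i/∂g_i = α_i − 1, so rancher i contributes w_i if α_i > 1, else 0.
α_i > 1 for i ∈ {1}; NE contributions (20, 0, 0, 0), G = 20.
W^NE = Σw_i − G^NE + (Σα_i)·G^NE = 45 + 2.1·20 = 87.
Planner: ∂(Σu_j)/∂g_i = Σα_j − 1 = 2.1 > 0, so everyone contributes w_i; G^SO = 45, W^SO = 45 + 2.1·45 = 139.5.
Deadweight loss = 52.5.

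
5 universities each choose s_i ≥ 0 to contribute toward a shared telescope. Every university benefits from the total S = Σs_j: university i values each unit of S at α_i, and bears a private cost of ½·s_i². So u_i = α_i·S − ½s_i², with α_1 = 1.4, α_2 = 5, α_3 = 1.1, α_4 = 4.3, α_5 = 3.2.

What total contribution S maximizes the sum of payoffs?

Planner FOC: ∂(Σu_j)/∂s_i = (Σα_j) − s_i = 0, so s_i^SO = Σα_j = 15 for every i; S^SO = 75.

75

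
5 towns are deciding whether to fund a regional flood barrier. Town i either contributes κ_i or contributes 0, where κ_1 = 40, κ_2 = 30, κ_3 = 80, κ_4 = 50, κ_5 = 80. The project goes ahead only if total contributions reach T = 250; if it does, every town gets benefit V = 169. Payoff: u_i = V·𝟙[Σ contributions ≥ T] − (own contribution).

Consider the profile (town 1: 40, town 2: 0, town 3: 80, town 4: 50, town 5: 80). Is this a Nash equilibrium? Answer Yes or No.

Total = 250 ≥ 250: provided.
Town 1 (pledges 40, payoff 129): dropping to 0 → total 210, payoff 0. No gain.
Town 2 (pledges 0, payoff 169): pledging 30 → total 280, payoff 139. No gain.
Town 3 (pledges 80, payoff 89): dropping to 0 → total 170, payoff 0. No gain.
Town 4 (pledges 50, payoff 119): dropping to 0 → total 200, payoff 0. No gain.
Town 5 (pledges 80, payoff 89): dropping to 0 → total 170, payoff 0. No gain.

Yes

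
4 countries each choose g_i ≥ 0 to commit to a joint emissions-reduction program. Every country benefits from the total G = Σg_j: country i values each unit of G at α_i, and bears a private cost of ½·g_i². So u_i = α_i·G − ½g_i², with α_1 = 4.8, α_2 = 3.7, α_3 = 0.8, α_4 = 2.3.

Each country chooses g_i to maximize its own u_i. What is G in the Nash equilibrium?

11.6

Country i's FOC: ∂u_i/∂g_i = α_i − g_i = 0, so g_i* = α_i.
NE contributions = (4.8, 3.7, 0.8, 2.3); G = 11.6.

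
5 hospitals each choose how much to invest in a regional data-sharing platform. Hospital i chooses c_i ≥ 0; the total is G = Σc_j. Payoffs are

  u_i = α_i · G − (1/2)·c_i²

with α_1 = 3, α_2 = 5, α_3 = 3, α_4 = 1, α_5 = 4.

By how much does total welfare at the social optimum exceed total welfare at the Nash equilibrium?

414

Hospital i's FOC: ∂u_i/∂c_i = α_i − c_i = 0, so c_i* = α_i.
NE contributions = (3, 5, 3, 1, 4); G = 16.
W^NE = (Σα)·G − ½Σα_i² = 16² − ½·60 = 226.
Planner sets c_i = Σα_j = 16 for every i, so G^SO = 5·16 = 80.
W^SO = (Σα)·G^SO − ½·5·(Σα)² = (5/2)·16² = 640.
Deadweight loss = W^SO − W^NE = 414.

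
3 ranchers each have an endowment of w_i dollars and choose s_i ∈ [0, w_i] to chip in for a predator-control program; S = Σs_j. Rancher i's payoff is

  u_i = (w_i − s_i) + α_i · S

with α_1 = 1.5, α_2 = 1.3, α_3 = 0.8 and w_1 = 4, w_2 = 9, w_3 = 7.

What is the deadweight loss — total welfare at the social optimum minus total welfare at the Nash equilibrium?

∂u_i/∂s_i = α_i − 1, so rancher i contributes w_i if α_i > 1, else 0.
α_i > 1 for i ∈ {1, 2}; NE contributions (4, 9, 0), S = 13.
W^NE = Σw_i − S^NE + (Σα_i)·S^NE = 20 + 2.6·13 = 53.8.
Planner: ∂(Σu_j)/∂s_i = Σα_j − 1 = 2.6 > 0, so everyone contributes w_i; S^SO = 20, W^SO = 20 + 2.6·20 = 72.
Deadweight loss = 18.2.

18.2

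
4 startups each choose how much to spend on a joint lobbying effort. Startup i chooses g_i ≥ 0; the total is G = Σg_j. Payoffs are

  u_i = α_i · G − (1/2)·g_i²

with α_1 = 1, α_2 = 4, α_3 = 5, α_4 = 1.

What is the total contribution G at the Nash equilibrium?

11

Startup i's FOC: ∂u_i/∂g_i = α_i − g_i = 0, so g_i* = α_i.
NE contributions = (1, 4, 5, 1); G = 11.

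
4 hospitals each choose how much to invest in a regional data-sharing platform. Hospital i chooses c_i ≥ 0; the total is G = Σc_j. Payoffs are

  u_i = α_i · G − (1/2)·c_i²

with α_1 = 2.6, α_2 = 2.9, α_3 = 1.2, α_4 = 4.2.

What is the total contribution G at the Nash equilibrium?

Hospital i's FOC: ∂u_i/∂c_i = α_i − c_i = 0, so c_i* = α_i.
NE contributions = (2.6, 2.9, 1.2, 4.2); G = 10.9.

10.9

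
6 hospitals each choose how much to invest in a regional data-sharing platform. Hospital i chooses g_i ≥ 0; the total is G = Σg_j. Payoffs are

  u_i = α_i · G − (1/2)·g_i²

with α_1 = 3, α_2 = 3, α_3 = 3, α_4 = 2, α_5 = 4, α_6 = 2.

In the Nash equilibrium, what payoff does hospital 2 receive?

Hospital i's FOC: ∂u_i/∂g_i = α_i − g_i = 0, so g_i* = α_i.
NE contributions = (3, 3, 3, 2, 4, 2); G = 17.
u_2 = α_2·G − ½·(g_2)² = 3·17 − ½·3² = 46.5.

46.5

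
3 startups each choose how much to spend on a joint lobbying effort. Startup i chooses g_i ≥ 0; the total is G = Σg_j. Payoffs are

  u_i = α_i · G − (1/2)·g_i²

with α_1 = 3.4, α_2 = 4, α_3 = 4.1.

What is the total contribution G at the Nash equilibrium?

Startup i's FOC: ∂u_i/∂g_i = α_i − g_i = 0, so g_i* = α_i.
NE contributions = (3.4, 4, 4.1); G = 11.5.

11.5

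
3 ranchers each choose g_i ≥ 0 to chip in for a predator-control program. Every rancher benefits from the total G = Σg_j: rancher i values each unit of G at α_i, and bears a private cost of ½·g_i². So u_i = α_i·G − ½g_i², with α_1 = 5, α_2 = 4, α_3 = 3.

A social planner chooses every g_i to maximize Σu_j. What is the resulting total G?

36

Planner FOC: ∂(Σu_j)/∂g_i = (Σα_j) − g_i = 0, so g_i^SO = Σα_j = 12 for every i; G^SO = 36.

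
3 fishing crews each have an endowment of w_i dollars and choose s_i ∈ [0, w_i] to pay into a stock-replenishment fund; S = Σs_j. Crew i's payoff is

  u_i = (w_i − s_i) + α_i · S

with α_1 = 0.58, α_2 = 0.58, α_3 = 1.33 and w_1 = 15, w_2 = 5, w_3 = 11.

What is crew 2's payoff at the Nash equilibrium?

11.38

∂u_i/∂s_i = α_i − 1, so crew i contributes w_i if α_i > 1, else 0.
α_i > 1 for i ∈ {3}; NE contributions (0, 0, 11), S = 11.
u_2 = (5 − 0) + 0.58·11 = 11.38.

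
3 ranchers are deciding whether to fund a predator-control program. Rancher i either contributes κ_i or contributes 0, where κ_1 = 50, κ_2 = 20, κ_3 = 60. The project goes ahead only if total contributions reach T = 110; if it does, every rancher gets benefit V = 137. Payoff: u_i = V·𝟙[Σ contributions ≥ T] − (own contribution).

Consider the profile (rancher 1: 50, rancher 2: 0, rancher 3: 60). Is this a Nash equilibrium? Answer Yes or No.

Yes

Total = 110 ≥ 110: provided.
Rancher 1 (pledges 50, payoff 87): dropping to 0 → total 60, payoff 0. No gain.
Rancher 2 (pledges 0, payoff 137): pledging 20 → total 130, payoff 117. No gain.
Rancher 3 (pledges 60, payoff 77): dropping to 0 → total 50, payoff 0. No gain.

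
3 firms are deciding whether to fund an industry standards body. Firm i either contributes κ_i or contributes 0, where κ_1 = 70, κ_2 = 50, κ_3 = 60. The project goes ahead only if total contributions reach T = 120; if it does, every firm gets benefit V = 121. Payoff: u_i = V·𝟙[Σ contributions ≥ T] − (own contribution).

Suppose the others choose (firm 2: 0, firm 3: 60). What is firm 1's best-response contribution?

70

Others' total = 60. Contributing 70 brings total to 130 ≥ 120: gain V − κ_1 = 51.
Best response: 70.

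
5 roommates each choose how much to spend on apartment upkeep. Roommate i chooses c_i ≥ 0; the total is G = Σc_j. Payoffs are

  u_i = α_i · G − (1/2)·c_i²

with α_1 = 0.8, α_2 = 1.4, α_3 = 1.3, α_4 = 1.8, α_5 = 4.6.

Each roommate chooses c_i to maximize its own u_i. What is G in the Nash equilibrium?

Roommate i's FOC: ∂u_i/∂c_i = α_i − c_i = 0, so c_i* = α_i.
NE contributions = (0.8, 1.4, 1.3, 1.8, 4.6); G = 9.9.

9.9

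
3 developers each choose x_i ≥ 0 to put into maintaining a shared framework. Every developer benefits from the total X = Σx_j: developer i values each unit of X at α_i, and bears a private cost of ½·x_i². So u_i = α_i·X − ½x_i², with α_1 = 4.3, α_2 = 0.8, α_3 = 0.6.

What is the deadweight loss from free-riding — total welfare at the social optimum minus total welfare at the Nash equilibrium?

25.99

Developer i's FOC: ∂u_i/∂x_i = α_i − x_i = 0, so x_i* = α_i.
NE contributions = (4.3, 0.8, 0.6); X = 5.7.
W^NE = (Σα)·X − ½Σα_i² = 5.7² − ½·19.49 = 22.745.
Planner sets x_i = Σα_j = 5.7 for every i, so X^SO = 3·5.7 = 17.1.
W^SO = (Σα)·X^SO − ½·3·(Σα)² = (3/2)·5.7² = 48.735.
Deadweight loss = W^SO − W^NE = 25.99.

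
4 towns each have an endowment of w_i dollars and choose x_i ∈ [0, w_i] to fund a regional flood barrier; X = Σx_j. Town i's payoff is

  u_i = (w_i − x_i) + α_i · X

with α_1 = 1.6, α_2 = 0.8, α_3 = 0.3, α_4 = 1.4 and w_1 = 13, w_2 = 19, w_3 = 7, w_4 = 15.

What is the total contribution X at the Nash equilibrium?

28

∂u_i/∂x_i = α_i − 1, so town i contributes w_i if α_i > 1, else 0.
α_i > 1 for i ∈ {1, 4}; NE contributions (13, 0, 0, 15), X = 28.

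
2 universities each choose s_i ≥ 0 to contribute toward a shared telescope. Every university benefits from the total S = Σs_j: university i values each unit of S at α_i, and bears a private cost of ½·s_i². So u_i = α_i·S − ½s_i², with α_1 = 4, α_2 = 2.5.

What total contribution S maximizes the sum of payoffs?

Planner FOC: ∂(Σu_j)/∂s_i = (Σα_j) − s_i = 0, so s_i^SO = Σα_j = 6.5 for every i; S^SO = 13.

13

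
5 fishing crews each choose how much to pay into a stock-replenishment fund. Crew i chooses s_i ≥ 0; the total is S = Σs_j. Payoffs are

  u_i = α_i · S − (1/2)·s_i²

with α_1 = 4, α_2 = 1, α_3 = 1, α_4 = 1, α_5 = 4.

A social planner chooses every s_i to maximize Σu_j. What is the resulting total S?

55

Planner FOC: ∂(Σu_j)/∂s_i = (Σα_j) − s_i = 0, so s_i^SO = Σα_j = 11 for every i; S^SO = 55.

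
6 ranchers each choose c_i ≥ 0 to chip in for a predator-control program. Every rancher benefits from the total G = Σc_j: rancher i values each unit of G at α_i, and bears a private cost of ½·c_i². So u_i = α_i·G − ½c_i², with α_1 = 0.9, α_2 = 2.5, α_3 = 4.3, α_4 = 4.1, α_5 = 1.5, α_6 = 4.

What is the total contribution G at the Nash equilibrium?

17.3

Rancher i's FOC: ∂u_i/∂c_i = α_i − c_i = 0, so c_i* = α_i.
NE contributions = (0.9, 2.5, 4.3, 4.1, 1.5, 4); G = 17.3.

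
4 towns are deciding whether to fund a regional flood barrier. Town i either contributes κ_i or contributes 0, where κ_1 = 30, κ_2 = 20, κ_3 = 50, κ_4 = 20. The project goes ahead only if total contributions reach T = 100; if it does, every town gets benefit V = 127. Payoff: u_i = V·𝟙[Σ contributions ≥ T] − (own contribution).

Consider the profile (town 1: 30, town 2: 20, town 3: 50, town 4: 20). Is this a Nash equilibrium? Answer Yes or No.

Total = 120 ≥ 100: provided.
Town 1 (pledges 30, payoff 97): dropping to 0 → total 90, payoff 0. No gain.
Town 2 (pledges 20, payoff 107): dropping to 0 → total 100, payoff 127. Profitable deviation.

No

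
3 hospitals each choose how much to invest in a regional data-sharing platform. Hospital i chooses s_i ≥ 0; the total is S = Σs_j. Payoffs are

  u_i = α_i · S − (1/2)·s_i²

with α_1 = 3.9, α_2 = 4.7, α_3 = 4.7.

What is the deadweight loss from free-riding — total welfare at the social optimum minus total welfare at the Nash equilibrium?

Hospital i's FOC: ∂u_i/∂s_i = α_i − s_i = 0, so s_i* = α_i.
NE contributions = (3.9, 4.7, 4.7); S = 13.3.
W^NE = (Σα)·S − ½Σα_i² = 13.3² − ½·59.39 = 147.195.
Planner sets s_i = Σα_j = 13.3 for every i, so S^SO = 3·13.3 = 39.9.
W^SO = (Σα)·S^SO − ½·3·(Σα)² = (3/2)·13.3² = 265.335.
Deadweight loss = W^SO − W^NE = 118.14.

118.14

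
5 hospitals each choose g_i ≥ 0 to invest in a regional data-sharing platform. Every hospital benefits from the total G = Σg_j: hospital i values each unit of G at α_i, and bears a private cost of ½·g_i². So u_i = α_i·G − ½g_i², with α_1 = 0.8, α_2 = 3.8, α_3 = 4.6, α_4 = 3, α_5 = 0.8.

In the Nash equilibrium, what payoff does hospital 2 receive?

42.18

Hospital i's FOC: ∂u_i/∂g_i = α_i − g_i = 0, so g_i* = α_i.
NE contributions = (0.8, 3.8, 4.6, 3, 0.8); G = 13.
u_2 = α_2·G − ½·(g_2)² = 3.8·13 − ½·3.8² = 42.18.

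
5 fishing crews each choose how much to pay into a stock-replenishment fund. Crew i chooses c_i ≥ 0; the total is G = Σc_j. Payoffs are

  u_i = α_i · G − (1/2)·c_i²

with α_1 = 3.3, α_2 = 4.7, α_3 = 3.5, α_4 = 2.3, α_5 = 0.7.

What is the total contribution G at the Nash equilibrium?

14.5

Crew i's FOC: ∂u_i/∂c_i = α_i − c_i = 0, so c_i* = α_i.
NE contributions = (3.3, 4.7, 3.5, 2.3, 0.7); G = 14.5.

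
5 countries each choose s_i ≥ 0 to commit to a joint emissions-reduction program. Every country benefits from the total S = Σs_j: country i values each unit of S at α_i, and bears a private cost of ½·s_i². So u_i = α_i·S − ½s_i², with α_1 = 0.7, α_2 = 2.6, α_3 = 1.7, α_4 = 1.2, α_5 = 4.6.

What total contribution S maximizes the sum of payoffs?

54

Planner FOC: ∂(Σu_j)/∂s_i = (Σα_j) − s_i = 0, so s_i^SO = Σα_j = 10.8 for every i; S^SO = 54.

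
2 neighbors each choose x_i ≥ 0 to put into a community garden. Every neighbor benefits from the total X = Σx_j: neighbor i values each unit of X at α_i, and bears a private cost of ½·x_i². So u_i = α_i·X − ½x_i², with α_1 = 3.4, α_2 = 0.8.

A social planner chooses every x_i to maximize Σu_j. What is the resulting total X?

8.4

Planner FOC: ∂(Σu_j)/∂x_i = (Σα_j) − x_i = 0, so x_i^SO = Σα_j = 4.2 for every i; X^SO = 8.4.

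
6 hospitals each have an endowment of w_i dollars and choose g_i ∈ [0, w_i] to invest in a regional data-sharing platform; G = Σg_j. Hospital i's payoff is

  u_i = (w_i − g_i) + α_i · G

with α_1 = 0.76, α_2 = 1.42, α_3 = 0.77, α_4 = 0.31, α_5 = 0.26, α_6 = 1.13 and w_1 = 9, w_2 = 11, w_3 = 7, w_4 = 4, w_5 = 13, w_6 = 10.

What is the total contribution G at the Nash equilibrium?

∂u_i/∂g_i = α_i − 1, so hospital i contributes w_i if α_i > 1, else 0.
α_i > 1 for i ∈ {2, 6}; NE contributions (0, 11, 0, 0, 0, 10), G = 21.

21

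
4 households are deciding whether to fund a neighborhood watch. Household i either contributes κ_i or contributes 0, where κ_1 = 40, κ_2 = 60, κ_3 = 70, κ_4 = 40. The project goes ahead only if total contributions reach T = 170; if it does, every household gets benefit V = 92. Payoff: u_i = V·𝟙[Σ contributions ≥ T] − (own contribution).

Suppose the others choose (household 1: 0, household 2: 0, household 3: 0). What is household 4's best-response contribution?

Others' total = 0. Even contributing 40 gives 40 < 170: no benefit either way.
Best response: 0.

0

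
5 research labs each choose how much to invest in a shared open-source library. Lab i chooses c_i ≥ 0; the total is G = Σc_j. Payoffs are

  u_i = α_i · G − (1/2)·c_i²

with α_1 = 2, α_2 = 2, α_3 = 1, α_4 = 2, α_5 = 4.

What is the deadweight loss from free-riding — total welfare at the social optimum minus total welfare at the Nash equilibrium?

Lab i's FOC: ∂u_i/∂c_i = α_i − c_i = 0, so c_i* = α_i.
NE contributions = (2, 2, 1, 2, 4); G = 11.
W^NE = (Σα)·G − ½Σα_i² = 11² − ½·29 = 106.5.
Planner sets c_i = Σα_j = 11 for every i, so G^SO = 5·11 = 55.
W^SO = (Σα)·G^SO − ½·5·(Σα)² = (5/2)·11² = 302.5.
Deadweight loss = W^SO − W^NE = 196.

196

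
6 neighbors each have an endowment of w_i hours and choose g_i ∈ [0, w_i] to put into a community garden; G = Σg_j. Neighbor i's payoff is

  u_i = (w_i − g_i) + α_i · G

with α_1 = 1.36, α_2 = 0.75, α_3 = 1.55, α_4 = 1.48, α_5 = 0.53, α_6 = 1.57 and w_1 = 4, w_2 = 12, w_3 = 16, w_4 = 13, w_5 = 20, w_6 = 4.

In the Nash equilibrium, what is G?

∂u_i/∂g_i = α_i − 1, so neighbor i contributes w_i if α_i > 1, else 0.
α_i > 1 for i ∈ {1, 3, 4, 6}; NE contributions (4, 0, 16, 13, 0, 4), G = 37.

37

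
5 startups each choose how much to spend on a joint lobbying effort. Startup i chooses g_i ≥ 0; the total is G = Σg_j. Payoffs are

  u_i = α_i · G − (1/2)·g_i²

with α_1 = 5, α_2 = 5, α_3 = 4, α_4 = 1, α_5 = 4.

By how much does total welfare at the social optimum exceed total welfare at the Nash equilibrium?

Startup i's FOC: ∂u_i/∂g_i = α_i − g_i = 0, so g_i* = α_i.
NE contributions = (5, 5, 4, 1, 4); G = 19.
W^NE = (Σα)·G − ½Σα_i² = 19² − ½·83 = 319.5.
Planner sets g_i = Σα_j = 19 for every i, so G^SO = 5·19 = 95.
W^SO = (Σα)·G^SO − ½·5·(Σα)² = (5/2)·19² = 902.5.
Deadweight loss = W^SO − W^NE = 583.

583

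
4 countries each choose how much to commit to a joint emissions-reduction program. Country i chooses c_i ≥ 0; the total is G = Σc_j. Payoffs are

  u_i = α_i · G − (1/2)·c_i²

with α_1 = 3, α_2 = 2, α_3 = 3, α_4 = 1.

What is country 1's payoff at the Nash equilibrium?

22.5

Country i's FOC: ∂u_i/∂c_i = α_i − c_i = 0, so c_i* = α_i.
NE contributions = (3, 2, 3, 1); G = 9.
u_1 = α_1·G − ½·(c_1)² = 3·9 − ½·3² = 22.5.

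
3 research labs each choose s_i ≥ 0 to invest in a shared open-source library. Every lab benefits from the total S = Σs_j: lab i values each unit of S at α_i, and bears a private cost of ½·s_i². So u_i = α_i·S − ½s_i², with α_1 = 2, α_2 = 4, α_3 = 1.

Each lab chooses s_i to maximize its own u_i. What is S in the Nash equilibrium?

7

Lab i's FOC: ∂u_i/∂s_i = α_i − s_i = 0, so s_i* = α_i.
NE contributions = (2, 4, 1); S = 7.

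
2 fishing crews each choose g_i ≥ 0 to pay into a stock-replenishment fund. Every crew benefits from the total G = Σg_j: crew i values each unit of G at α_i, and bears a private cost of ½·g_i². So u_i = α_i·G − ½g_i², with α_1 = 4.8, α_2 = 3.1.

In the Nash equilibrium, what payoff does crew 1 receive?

26.4

Crew i's FOC: ∂u_i/∂g_i = α_i − g_i = 0, so g_i* = α_i.
NE contributions = (4.8, 3.1); G = 7.9.
u_1 = α_1·G − ½·(g_1)² = 4.8·7.9 − ½·4.8² = 26.4.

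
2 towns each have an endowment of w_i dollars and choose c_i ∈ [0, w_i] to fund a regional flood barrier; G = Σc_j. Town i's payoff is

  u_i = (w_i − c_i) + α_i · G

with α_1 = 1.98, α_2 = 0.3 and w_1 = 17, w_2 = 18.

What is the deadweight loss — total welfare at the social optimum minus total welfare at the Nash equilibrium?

∂u_i/∂c_i = α_i − 1, so town i contributes w_i if α_i > 1, else 0.
α_i > 1 for i ∈ {1}; NE contributions (17, 0), G = 17.
W^NE = Σw_i − G^NE + (Σα_i)·G^NE = 35 + 1.28·17 = 56.76.
Planner: ∂(Σu_j)/∂c_i = Σα_j − 1 = 1.28 > 0, so everyone contributes w_i; G^SO = 35, W^SO = 35 + 1.28·35 = 79.8.
Deadweight loss = 23.04.

23.04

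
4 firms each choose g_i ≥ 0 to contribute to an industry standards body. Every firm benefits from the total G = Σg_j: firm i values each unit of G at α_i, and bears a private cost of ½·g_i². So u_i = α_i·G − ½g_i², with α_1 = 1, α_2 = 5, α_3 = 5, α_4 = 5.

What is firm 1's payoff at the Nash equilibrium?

Firm i's FOC: ∂u_i/∂g_i = α_i − g_i = 0, so g_i* = α_i.
NE contributions = (1, 5, 5, 5); G = 16.
u_1 = α_1·G − ½·(g_1)² = 1·16 − ½·1² = 15.5.

15.5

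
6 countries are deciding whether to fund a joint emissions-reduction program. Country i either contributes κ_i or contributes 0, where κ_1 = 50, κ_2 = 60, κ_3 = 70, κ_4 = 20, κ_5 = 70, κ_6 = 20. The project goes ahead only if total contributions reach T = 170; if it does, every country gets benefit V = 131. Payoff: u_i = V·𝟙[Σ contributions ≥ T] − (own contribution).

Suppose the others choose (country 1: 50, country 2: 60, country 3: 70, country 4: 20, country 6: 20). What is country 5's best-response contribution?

Others' total = 220 ≥ 170; contributing adds cost 70 for no extra benefit.
Best response: 0.

0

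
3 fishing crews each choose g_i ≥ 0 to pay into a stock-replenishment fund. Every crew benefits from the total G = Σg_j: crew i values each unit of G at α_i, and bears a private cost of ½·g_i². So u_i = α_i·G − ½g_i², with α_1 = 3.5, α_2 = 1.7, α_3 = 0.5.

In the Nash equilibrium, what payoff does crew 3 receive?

Crew i's FOC: ∂u_i/∂g_i = α_i − g_i = 0, so g_i* = α_i.
NE contributions = (3.5, 1.7, 0.5); G = 5.7.
u_3 = α_3·G − ½·(g_3)² = 0.5·5.7 − ½·0.5² = 2.725.

2.725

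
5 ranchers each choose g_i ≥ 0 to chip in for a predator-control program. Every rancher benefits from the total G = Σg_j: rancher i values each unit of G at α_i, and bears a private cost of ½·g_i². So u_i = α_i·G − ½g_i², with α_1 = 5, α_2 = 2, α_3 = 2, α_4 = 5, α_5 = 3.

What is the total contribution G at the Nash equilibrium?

17

Rancher i's FOC: ∂u_i/∂g_i = α_i − g_i = 0, so g_i* = α_i.
NE contributions = (5, 2, 2, 5, 3); G = 17.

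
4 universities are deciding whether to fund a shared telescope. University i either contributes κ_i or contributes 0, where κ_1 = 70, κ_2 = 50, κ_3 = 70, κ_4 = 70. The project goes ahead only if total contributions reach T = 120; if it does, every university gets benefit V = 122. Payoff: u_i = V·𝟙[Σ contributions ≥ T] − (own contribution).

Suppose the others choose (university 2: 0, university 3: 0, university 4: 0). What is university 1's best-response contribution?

Others' total = 0. Even contributing 70 gives 70 < 120: no benefit either way.
Best response: 0.

0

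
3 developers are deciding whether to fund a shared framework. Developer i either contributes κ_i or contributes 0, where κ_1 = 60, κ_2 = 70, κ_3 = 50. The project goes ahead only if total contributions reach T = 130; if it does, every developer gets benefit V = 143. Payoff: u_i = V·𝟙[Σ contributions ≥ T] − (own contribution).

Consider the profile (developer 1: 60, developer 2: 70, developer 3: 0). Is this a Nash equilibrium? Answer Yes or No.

Total = 130 ≥ 130: provided.
Developer 1 (pledges 60, payoff 83): dropping to 0 → total 70, payoff 0. No gain.
Developer 2 (pledges 70, payoff 73): dropping to 0 → total 60, payoff 0. No gain.
Developer 3 (pledges 0, payoff 143): pledging 50 → total 180, payoff 93. No gain.

Yes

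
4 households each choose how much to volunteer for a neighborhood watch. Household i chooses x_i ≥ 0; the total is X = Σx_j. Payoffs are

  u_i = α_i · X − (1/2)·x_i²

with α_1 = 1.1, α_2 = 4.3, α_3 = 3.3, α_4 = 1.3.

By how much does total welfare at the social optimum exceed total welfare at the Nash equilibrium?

Household i's FOC: ∂u_i/∂x_i = α_i − x_i = 0, so x_i* = α_i.
NE contributions = (1.1, 4.3, 3.3, 1.3); X = 10.
W^NE = (Σα)·X − ½Σα_i² = 10² − ½·32.28 = 83.86.
Planner sets x_i = Σα_j = 10 for every i, so X^SO = 4·10 = 40.
W^SO = (Σα)·X^SO − ½·4·(Σα)² = (4/2)·10² = 200.
Deadweight loss = W^SO − W^NE = 116.14.

116.14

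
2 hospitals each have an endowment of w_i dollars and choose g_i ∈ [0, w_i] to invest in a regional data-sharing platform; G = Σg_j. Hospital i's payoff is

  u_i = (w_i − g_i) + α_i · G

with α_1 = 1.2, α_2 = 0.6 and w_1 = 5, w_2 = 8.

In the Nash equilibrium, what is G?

5

∂u_i/∂g_i = α_i − 1, so hospital i contributes w_i if α_i > 1, else 0.
α_i > 1 for i ∈ {1}; NE contributions (5, 0), G = 5.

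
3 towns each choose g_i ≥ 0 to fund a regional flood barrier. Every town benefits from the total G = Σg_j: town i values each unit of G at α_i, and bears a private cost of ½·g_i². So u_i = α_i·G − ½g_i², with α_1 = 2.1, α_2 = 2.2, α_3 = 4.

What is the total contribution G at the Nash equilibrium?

Town i's FOC: ∂u_i/∂g_i = α_i − g_i = 0, so g_i* = α_i.
NE contributions = (2.1, 2.2, 4); G = 8.3.

8.3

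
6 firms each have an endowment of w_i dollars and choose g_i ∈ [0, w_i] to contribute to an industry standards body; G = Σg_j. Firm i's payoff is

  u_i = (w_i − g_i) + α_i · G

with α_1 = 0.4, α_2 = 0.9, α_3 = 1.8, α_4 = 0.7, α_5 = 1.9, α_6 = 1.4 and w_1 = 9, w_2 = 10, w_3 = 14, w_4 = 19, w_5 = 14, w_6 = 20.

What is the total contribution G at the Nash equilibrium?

48

∂u_i/∂g_i = α_i − 1, so firm i contributes w_i if α_i > 1, else 0.
α_i > 1 for i ∈ {3, 5, 6}; NE contributions (0, 0, 14, 0, 14, 20), G = 48.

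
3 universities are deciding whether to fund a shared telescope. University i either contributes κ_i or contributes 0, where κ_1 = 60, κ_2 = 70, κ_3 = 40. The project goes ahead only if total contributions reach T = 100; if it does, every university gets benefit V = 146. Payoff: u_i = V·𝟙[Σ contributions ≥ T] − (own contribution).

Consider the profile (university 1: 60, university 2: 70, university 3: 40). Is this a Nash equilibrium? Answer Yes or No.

Total = 170 ≥ 100: provided.
University 1 (pledges 60, payoff 86): dropping to 0 → total 110, payoff 146. Profitable deviation.

No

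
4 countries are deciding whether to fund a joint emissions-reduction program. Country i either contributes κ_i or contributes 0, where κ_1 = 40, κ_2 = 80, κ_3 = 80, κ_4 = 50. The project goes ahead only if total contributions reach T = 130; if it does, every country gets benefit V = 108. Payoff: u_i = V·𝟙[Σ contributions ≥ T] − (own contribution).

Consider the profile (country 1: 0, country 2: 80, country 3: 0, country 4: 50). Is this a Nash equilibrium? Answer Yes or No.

Total = 130 ≥ 130: provided.
Country 1 (pledges 0, payoff 108): pledging 40 → total 170, payoff 68. No gain.
Country 2 (pledges 80, payoff 28): dropping to 0 → total 50, payoff 0. No gain.
Country 3 (pledges 0, payoff 108): pledging 80 → total 210, payoff 28. No gain.
Country 4 (pledges 50, payoff 58): dropping to 0 → total 80, payoff 0. No gain.

Yes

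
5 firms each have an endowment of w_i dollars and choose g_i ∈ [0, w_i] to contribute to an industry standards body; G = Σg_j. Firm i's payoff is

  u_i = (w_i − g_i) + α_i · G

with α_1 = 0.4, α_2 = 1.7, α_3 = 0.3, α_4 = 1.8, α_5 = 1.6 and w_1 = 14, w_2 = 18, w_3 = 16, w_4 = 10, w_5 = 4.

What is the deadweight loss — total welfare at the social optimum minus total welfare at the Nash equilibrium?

144

∂u_i/∂g_i = α_i − 1, so firm i contributes w_i if α_i > 1, else 0.
α_i > 1 for i ∈ {2, 4, 5}; NE contributions (0, 18, 0, 10, 4), G = 32.
W^NE = Σw_i − G^NE + (Σα_i)·G^NE = 62 + 4.8·32 = 215.6.
Planner: ∂(Σu_j)/∂g_i = Σα_j − 1 = 4.8 > 0, so everyone contributes w_i; G^SO = 62, W^SO = 62 + 4.8·62 = 359.6.
Deadweight loss = 144.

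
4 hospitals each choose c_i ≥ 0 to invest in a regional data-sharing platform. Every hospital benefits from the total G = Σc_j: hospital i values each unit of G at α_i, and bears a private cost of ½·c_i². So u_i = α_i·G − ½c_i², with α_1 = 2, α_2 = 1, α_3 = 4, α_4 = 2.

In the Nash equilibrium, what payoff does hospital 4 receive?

16

Hospital i's FOC: ∂u_i/∂c_i = α_i − c_i = 0, so c_i* = α_i.
NE contributions = (2, 1, 4, 2); G = 9.
u_4 = α_4·G − ½·(c_4)² = 2·9 − ½·2² = 16.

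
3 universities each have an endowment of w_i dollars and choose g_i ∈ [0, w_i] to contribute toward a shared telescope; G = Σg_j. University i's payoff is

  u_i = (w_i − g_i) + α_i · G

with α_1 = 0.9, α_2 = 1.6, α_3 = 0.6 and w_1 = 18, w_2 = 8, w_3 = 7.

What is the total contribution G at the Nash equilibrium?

∂u_i/∂g_i = α_i − 1, so university i contributes w_i if α_i > 1, else 0.
α_i > 1 for i ∈ {2}; NE contributions (0, 8, 0), G = 8.

8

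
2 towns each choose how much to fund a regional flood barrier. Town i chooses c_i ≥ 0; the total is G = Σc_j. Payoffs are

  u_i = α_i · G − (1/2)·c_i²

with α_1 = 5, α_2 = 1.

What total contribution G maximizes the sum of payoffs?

Planner FOC: ∂(Σu_j)/∂c_i = (Σα_j) − c_i = 0, so c_i^SO = Σα_j = 6 for every i; G^SO = 12.

12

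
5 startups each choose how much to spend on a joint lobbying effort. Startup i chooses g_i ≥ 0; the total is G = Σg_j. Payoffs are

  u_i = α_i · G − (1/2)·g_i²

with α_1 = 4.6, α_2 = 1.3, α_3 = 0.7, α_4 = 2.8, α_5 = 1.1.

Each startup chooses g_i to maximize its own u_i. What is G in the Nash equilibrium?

10.5

Startup i's FOC: ∂u_i/∂g_i = α_i − g_i = 0, so g_i* = α_i.
NE contributions = (4.6, 1.3, 0.7, 2.8, 1.1); G = 10.5.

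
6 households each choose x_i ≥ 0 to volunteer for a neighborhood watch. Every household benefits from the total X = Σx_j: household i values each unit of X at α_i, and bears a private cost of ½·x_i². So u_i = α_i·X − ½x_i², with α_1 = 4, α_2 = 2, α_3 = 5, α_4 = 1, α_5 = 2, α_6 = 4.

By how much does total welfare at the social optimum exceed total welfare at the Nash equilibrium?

Household i's FOC: ∂u_i/∂x_i = α_i − x_i = 0, so x_i* = α_i.
NE contributions = (4, 2, 5, 1, 2, 4); X = 18.
W^NE = (Σα)·X − ½Σα_i² = 18² − ½·66 = 291.
Planner sets x_i = Σα_j = 18 for every i, so X^SO = 6·18 = 108.
W^SO = (Σα)·X^SO − ½·6·(Σα)² = (6/2)·18² = 972.
Deadweight loss = W^SO − W^NE = 681.

681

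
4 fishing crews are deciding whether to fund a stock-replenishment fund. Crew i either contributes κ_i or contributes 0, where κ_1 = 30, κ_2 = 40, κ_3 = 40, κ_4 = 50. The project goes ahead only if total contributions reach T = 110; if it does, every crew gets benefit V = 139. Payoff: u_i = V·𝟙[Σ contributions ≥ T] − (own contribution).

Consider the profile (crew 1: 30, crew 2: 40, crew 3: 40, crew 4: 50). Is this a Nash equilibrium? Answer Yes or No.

Total = 160 ≥ 110: provided.
Crew 1 (pledges 30, payoff 109): dropping to 0 → total 130, payoff 139. Profitable deviation.

No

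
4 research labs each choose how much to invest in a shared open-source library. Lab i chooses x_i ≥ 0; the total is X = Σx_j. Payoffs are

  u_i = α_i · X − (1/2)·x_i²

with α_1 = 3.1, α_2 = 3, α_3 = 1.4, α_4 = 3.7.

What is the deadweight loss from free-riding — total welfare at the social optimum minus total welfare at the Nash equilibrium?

Lab i's FOC: ∂u_i/∂x_i = α_i − x_i = 0, so x_i* = α_i.
NE contributions = (3.1, 3, 1.4, 3.7); X = 11.2.
W^NE = (Σα)·X − ½Σα_i² = 11.2² − ½·34.26 = 108.31.
Planner sets x_i = Σα_j = 11.2 for every i, so X^SO = 4·11.2 = 44.8.
W^SO = (Σα)·X^SO − ½·4·(Σα)² = (4/2)·11.2² = 250.88.
Deadweight loss = W^SO − W^NE = 142.57.

142.57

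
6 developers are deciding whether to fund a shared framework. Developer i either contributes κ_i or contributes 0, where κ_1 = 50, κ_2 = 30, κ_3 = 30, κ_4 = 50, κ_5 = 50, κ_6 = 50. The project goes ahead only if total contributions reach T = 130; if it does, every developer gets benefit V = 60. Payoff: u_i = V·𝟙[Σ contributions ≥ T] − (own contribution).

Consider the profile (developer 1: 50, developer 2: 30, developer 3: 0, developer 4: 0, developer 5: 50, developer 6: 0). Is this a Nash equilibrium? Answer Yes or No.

Total = 130 ≥ 130: provided.
Developer 1 (pledges 50, payoff 10): dropping to 0 → total 80, payoff 0. No gain.
Developer 2 (pledges 30, payoff 30): dropping to 0 → total 100, payoff 0. No gain.
Developer 3 (pledges 0, payoff 60): pledging 30 → total 160, payoff 30. No gain.
Developer 4 (pledges 0, payoff 60): pledging 50 → total 180, payoff 10. No gain.
Developer 5 (pledges 50, payoff 10): dropping to 0 → total 80, payoff 0. No gain.
Developer 6 (pledges 0, payoff 60): pledging 50 → total 180, payoff 10. No gain.

Yes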